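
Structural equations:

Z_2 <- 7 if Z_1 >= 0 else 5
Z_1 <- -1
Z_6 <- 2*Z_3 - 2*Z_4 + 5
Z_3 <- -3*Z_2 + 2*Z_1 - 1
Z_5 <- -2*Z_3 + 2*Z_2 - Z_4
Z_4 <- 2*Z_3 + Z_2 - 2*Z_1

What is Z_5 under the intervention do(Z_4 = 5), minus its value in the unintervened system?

Intervening sets Z_4 = 5 and removes its equation (Z_4 <- 2*Z_3 + Z_2 - 2*Z_1).
Z_2 = 7 if Z_1 >= 0 else 5  [with Z_1=-1]  = 5
Z_3 = -3*Z_2 + 2*Z_1 - 1  [with Z_2=5, Z_1=-1]  = -18
Z_5 = -2*Z_3 + 2*Z_2 - Z_4  [with Z_3=-18, Z_2=5, Z_4=5]  = 41
Without intervention: Z_2 = 7 if Z_1 >= 0 else 5  [with Z_1=-1]  = 5; Z_3 = -3*Z_2 + 2*Z_1 - 1  [with Z_2=5, Z_1=-1]  = -18; Z_4 = 2*Z_3 + Z_2 - 2*Z_1  [with Z_3=-18, Z_2=5, Z_1=-1]  = -29; Z_5 = -2*Z_3 + 2*Z_2 - Z_4  [with Z_3=-18, Z_2=5, Z_4=-29]  = 75.
Change = 41 − 75 = -34.

-34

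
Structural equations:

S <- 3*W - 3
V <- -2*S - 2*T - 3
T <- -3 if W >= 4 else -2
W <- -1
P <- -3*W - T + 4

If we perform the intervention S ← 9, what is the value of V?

-17

The intervention breaks the incoming arrows to S: S <- 3*W - 3 no longer applies, and S = 9.
T = -3 if W >= 4 else -2  [with W=-1]  = -2
V = -2*S - 2*T - 3  [with S=9, T=-2]  = -17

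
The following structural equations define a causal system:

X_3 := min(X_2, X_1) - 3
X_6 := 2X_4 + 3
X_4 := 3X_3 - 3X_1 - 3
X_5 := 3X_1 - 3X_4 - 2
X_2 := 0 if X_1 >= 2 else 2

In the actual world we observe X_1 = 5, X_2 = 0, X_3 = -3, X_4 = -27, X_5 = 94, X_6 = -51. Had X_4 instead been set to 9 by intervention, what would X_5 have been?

Intervening sets X_4 = 9 and removes its equation (X_4 := 3X_3 - 3X_1 - 3).
X_5 = 3X_1 - 3X_4 - 2  [with X_1=5, X_4=9]  = -14

-14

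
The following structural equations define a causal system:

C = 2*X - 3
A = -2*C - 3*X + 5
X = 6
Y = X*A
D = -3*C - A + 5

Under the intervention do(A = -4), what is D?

-18

The intervention breaks the incoming arrows to A: A = -2*C - 3*X + 5 no longer applies, and A = -4.
C = 2*X - 3  [with X=6]  = 9
D = -3*C - A + 5  [with C=9, A=-4]  = -18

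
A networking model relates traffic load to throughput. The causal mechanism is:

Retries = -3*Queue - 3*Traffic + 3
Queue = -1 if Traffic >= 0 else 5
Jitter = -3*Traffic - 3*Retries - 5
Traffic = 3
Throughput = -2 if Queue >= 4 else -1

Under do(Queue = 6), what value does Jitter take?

Under do(Queue=6), the mechanism Queue = -1 if Traffic >= 0 else 5 is discarded; Queue is fixed at 6.
Retries = -3*Queue - 3*Traffic + 3  [with Queue=6, Traffic=3]  = -24
Jitter = -3*Traffic - 3*Retries - 5  [with Traffic=3, Retries=-24]  = 58

58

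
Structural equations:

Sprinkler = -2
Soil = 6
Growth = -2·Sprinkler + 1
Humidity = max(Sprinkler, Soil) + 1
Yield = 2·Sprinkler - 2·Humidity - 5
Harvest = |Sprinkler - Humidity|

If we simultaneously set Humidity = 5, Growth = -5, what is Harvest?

The joint intervention fixes Humidity = 5, Growth = -5, removing each variable's own equation.
Harvest = |Sprinkler - Humidity|  [with Sprinkler=-2, Humidity=5]  = 7

7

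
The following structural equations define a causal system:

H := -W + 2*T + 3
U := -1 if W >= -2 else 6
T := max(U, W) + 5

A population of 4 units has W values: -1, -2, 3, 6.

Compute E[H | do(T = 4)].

The intervention sets T=4 in all 4 units regardless of W. Recomputing H per unit gives 12, 13, 8, 5; average 9.5.

9.5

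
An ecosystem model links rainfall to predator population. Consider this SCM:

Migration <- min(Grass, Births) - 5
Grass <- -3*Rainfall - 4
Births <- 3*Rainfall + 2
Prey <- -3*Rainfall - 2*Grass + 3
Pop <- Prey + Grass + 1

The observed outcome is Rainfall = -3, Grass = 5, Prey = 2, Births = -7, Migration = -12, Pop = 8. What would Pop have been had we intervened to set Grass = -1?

14

Under do(Grass=-1), the mechanism Grass <- -3*Rainfall - 4 is discarded; Grass is fixed at -1.
Prey = -3*Rainfall - 2*Grass + 3  [with Rainfall=-3, Grass=-1]  = 14
Pop = Prey + Grass + 1  [with Prey=14, Grass=-1]  = 14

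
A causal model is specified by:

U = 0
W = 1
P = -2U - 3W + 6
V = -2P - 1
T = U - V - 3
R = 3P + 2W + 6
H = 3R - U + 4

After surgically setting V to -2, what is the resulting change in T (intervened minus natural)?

Intervening sets V = -2 and removes its equation (V = -2P - 1).
T = U - V - 3  [with U=0, V=-2]  = -1
Without intervention: P = -2U - 3W + 6  [with U=0, W=1]  = 3; V = -2P - 1  [with P=3]  = -7; T = U - V - 3  [with U=0, V=-7]  = 4.
Change = -1 − 4 = -5.

-5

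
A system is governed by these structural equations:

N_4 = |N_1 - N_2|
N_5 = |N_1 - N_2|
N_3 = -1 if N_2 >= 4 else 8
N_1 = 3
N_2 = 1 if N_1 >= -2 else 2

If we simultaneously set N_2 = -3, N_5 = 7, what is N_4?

The joint intervention fixes N_2 = -3, N_5 = 7, removing each variable's own equation.
N_4 = |N_1 - N_2|  [with N_1=3, N_2=-3]  = 6

6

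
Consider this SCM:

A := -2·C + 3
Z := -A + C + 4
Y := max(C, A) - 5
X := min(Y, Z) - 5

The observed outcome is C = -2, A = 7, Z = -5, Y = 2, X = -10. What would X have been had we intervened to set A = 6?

do(A=6) replaces the equation A := -2·C + 3 with the constant A = 6.
Z = -A + C + 4  [with A=6, C=-2]  = -4
Y = max(C, A) - 5  [with C=-2, A=6]  = 1
X = min(Y, Z) - 5  [with Y=1, Z=-4]  = -9

-9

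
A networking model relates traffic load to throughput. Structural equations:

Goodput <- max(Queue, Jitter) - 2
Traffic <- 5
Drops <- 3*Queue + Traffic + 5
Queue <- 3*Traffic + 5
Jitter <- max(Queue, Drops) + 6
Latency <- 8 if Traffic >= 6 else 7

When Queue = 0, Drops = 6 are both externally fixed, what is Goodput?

Setting Queue = 0, Drops = 6 by intervention discards those variables' equations.
Jitter = max(Queue, Drops) + 6  [with Queue=0, Drops=6]  = 12
Goodput = max(Queue, Jitter) - 2  [with Queue=0, Jitter=12]  = 10

10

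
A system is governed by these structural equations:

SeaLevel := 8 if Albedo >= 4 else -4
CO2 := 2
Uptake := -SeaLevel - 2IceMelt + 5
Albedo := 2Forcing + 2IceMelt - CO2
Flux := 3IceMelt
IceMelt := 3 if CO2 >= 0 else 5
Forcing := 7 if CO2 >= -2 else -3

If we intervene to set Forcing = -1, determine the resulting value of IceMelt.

The intervention breaks the incoming arrows to Forcing: Forcing := 7 if CO2 >= -2 else -3 no longer applies, and Forcing = -1.
Since IceMelt is not a descendant of the intervened variable, it is unaffected.
IceMelt = 3 if CO2 >= 0 else 5  [with CO2=2]  = 3

3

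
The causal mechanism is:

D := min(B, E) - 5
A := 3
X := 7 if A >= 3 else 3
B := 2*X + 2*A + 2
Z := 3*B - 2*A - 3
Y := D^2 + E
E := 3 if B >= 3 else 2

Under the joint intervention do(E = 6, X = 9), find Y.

Under do(E = 6, X = 9), each intervened variable's structural equation is replaced by its fixed value.
B = 2*X + 2*A + 2  [with X=9, A=3]  = 26
D = min(B, E) - 5  [with B=26, E=6]  = 1
Y = D^2 + E  [with D=1, E=6]  = 7

7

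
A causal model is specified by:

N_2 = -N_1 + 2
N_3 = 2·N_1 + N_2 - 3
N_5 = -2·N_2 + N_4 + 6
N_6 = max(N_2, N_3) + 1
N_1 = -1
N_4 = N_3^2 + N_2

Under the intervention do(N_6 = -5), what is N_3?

do(N_6=-5) replaces the equation N_6 = max(N_2, N_3) + 1 with the constant N_6 = -5.
N_3 is not downstream of the intervention, so its value is determined by the original equations.
N_2 = -N_1 + 2  [with N_1=-1]  = 3
N_3 = 2·N_1 + N_2 - 3  [with N_1=-1, N_2=3]  = -2

-2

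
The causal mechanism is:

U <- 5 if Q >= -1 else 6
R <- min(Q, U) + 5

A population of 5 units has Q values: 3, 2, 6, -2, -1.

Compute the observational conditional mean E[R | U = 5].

Conditioning on U=5 selects the 4 unit(s) with Q ∈ {3, 2, 6, -1}. Their R values: 8, 7, 10, 4. Mean = 7.25.

7.25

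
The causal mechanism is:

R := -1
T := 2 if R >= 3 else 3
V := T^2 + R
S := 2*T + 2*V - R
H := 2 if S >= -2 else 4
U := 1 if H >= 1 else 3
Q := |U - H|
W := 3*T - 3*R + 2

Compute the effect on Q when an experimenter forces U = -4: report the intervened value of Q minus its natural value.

5

Intervening sets U = -4 and removes its equation (U := 1 if H >= 1 else 3).
T = 2 if R >= 3 else 3  [with R=-1]  = 3
V = T^2 + R  [with T=3, R=-1]  = 8
S = 2*T + 2*V - R  [with T=3, V=8, R=-1]  = 23
H = 2 if S >= -2 else 4  [with S=23]  = 2
Q = |U - H|  [with U=-4, H=2]  = 6
Without intervention: T = 2 if R >= 3 else 3  [with R=-1]  = 3; V = T^2 + R  [with T=3, R=-1]  = 8; S = 2*T + 2*V - R  [with T=3, V=8, R=-1]  = 23; H = 2 if S >= -2 else 4  [with S=23]  = 2; U = 1 if H >= 1 else 3  [with H=2]  = 1; Q = |U - H|  [with U=1, H=2]  = 1.
Change = 6 − 1 = 5.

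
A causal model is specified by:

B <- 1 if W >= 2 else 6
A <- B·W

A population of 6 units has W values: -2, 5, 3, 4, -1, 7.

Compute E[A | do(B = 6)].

The intervention sets B=6 in all 6 units regardless of W. Recomputing A per unit gives -12, 30, 18, 24, -6, 42; average 16.

16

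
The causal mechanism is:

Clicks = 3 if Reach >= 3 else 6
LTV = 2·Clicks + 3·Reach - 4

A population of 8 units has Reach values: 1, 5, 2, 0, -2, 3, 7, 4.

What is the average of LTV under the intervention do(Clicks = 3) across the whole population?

9.5

do(Clicks=3) breaks Clicks's dependence on Reach. With Clicks=3 fixed, LTV across the units is 5, 17, 8, 2, -4, 11, 23, 14, mean 9.5.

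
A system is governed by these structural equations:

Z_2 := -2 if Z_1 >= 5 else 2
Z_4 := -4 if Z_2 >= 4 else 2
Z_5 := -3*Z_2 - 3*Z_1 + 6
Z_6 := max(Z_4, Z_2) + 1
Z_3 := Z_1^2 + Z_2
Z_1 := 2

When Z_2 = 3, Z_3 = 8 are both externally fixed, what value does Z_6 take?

4

Under do(Z_2 = 3, Z_3 = 8), each intervened variable's structural equation is replaced by its fixed value.
Z_4 = -4 if Z_2 >= 4 else 2  [with Z_2=3]  = 2
Z_6 = max(Z_4, Z_2) + 1  [with Z_4=2, Z_2=3]  = 4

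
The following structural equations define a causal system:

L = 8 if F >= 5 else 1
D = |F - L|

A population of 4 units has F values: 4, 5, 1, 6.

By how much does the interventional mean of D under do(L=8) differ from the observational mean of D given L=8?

1.5

do(L=8) breaks L's dependence on F. With L=8 fixed, D across the units is 4, 3, 7, 2, mean 4.
Observing L=8 restricts to units where L's equation naturally yields 8: F ∈ {5, 6}. In that subpopulation D = 3, 2, mean 2.5.
Difference = 4 − 2.5 = 1.5.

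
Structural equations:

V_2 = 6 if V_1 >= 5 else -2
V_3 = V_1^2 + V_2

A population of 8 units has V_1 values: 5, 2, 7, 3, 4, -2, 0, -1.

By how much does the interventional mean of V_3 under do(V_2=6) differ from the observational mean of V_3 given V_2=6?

-23.5

do(V_2=6) breaks V_2's dependence on V_1. With V_2=6 fixed, V_3 across the units is 31, 10, 55, 15, 22, 10, 6, 7, mean 19.5.
E[V_3|V_2=6] averages over only the 2 units with V_2=6 (V_1 = 5, 7): V_3 = 31, 55, mean 43.
Difference = 19.5 − 43 = -23.5.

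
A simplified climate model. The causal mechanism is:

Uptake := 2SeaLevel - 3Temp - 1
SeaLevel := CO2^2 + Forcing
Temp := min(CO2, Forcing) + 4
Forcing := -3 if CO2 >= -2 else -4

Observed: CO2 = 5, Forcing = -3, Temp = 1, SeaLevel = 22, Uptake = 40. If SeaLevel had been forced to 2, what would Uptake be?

Intervening sets SeaLevel = 2 and removes its equation (SeaLevel := CO2^2 + Forcing).
Forcing = -3 if CO2 >= -2 else -4  [with CO2=5]  = -3
Temp = min(CO2, Forcing) + 4  [with CO2=5, Forcing=-3]  = 1
Uptake = 2SeaLevel - 3Temp - 1  [with SeaLevel=2, Temp=1]  = 0

0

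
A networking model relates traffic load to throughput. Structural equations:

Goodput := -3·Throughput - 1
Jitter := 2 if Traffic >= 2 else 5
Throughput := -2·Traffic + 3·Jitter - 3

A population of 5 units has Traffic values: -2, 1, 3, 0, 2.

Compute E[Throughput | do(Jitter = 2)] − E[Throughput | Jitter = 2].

3.4

The intervention sets Jitter=2 in all 5 units regardless of Traffic. Recomputing Throughput per unit gives 7, 1, -3, 3, -1; average 1.4.
Conditioning on Jitter=2 selects the 2 unit(s) with Traffic ∈ {3, 2}. Their Throughput values: -3, -1. Mean = -2.
Difference = 1.4 − (-2) = 3.4.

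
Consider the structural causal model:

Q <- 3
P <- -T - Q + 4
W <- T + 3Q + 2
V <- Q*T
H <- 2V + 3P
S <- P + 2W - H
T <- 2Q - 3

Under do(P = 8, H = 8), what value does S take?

Under do(P = 8, H = 8), each intervened variable's structural equation is replaced by its fixed value.
T = 2Q - 3  [with Q=3]  = 3
W = T + 3Q + 2  [with T=3, Q=3]  = 14
S = P + 2W - H  [with P=8, W=14, H=8]  = 28

28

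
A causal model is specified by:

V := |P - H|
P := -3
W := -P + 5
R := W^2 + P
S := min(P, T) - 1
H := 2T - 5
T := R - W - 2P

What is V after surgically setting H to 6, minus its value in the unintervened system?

-107

The intervention breaks the incoming arrows to H: H := 2T - 5 no longer applies, and H = 6.
V = |P - H|  [with P=-3, H=6]  = 9
Without intervention: W = -P + 5  [with P=-3]  = 8; R = W^2 + P  [with W=8, P=-3]  = 61; T = R - W - 2P  [with R=61, W=8, P=-3]  = 59; H = 2T - 5  [with T=59]  = 113; V = |P - H|  [with P=-3, H=113]  = 116.
Change = 9 − 116 = -107.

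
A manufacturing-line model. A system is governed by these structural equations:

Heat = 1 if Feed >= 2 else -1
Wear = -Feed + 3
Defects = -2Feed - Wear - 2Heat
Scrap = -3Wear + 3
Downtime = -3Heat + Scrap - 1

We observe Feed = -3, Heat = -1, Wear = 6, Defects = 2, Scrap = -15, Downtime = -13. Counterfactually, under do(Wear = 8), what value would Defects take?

0

The intervention breaks the incoming arrows to Wear: Wear = -Feed + 3 no longer applies, and Wear = 8.
Heat = 1 if Feed >= 2 else -1  [with Feed=-3]  = -1
Defects = -2Feed - Wear - 2Heat  [with Feed=-3, Wear=8, Heat=-1]  = 0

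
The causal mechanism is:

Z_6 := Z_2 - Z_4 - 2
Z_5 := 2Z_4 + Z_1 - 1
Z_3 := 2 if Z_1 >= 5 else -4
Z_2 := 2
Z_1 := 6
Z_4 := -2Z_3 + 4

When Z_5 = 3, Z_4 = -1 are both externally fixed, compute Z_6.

1

Setting Z_5 = 3, Z_4 = -1 by intervention discards those variables' equations.
Z_6 = Z_2 - Z_4 - 2  [with Z_2=2, Z_4=-1]  = 1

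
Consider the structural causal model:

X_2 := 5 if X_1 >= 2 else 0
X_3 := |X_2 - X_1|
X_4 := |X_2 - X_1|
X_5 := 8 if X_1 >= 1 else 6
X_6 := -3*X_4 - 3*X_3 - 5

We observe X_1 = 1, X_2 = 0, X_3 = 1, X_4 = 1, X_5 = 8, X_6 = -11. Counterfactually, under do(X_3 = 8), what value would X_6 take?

-32

The intervention breaks the incoming arrows to X_3: X_3 := |X_2 - X_1| no longer applies, and X_3 = 8.
X_2 = 5 if X_1 >= 2 else 0  [with X_1=1]  = 0
X_4 = |X_2 - X_1|  [with X_2=0, X_1=1]  = 1
X_6 = -3*X_4 - 3*X_3 - 5  [with X_4=1, X_3=8]  = -32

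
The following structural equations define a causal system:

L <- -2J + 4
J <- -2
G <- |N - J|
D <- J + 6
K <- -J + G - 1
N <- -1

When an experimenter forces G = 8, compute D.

4

do(G=8) replaces the equation G <- |N - J| with the constant G = 8.
D is not downstream of the intervention, so its value is determined by the original equations.
D = J + 6  [with J=-2]  = 4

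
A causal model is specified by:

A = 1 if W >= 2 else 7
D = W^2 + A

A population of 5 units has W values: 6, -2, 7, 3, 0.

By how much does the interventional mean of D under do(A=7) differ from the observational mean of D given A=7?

The intervention sets A=7 in all 5 units regardless of W. Recomputing D per unit gives 43, 11, 56, 16, 7; average 26.6.
E[D|A=7] averages over only the 2 units with A=7 (W = -2, 0): D = 11, 7, mean 9.
Difference = 26.6 − 9 = 17.6.

17.6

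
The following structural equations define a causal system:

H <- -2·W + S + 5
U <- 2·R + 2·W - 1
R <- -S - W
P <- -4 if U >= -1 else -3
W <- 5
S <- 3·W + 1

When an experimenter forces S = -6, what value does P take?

Under do(S=-6), the mechanism S <- 3·W + 1 is discarded; S is fixed at -6.
R = -S - W  [with S=-6, W=5]  = 1
U = 2·R + 2·W - 1  [with R=1, W=5]  = 11
P = -4 if U >= -1 else -3  [with U=11]  = -4

-4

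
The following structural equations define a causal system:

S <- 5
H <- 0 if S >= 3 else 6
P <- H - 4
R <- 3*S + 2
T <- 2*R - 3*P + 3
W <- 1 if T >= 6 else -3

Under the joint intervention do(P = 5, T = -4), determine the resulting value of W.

Setting P = 5, T = -4 by intervention discards those variables' equations.
W = 1 if T >= 6 else -3  [with T=-4]  = -3

-3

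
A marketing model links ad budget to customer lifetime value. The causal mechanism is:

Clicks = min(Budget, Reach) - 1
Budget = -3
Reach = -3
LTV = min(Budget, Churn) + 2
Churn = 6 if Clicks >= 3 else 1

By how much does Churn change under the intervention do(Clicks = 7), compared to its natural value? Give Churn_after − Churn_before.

5

The intervention breaks the incoming arrows to Clicks: Clicks = min(Budget, Reach) - 1 no longer applies, and Clicks = 7.
Churn = 6 if Clicks >= 3 else 1  [with Clicks=7]  = 6
Without intervention: Clicks = min(Budget, Reach) - 1  [with Budget=-3, Reach=-3]  = -4; Churn = 6 if Clicks >= 3 else 1  [with Clicks=-4]  = 1.
Change = 6 − 1 = 5.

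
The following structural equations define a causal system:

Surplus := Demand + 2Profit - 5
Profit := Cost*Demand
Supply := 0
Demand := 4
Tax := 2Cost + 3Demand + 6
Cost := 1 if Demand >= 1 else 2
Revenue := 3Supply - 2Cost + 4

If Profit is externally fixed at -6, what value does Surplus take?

-13

Intervening sets Profit = -6 and removes its equation (Profit := Cost*Demand).
Surplus = Demand + 2Profit - 5  [with Demand=4, Profit=-6]  = -13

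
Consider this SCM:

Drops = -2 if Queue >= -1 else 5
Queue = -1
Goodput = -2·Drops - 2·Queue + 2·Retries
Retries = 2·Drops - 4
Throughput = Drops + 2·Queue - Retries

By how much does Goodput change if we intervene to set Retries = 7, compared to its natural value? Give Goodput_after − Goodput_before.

do(Retries=7) replaces the equation Retries = 2·Drops - 4 with the constant Retries = 7.
Drops = -2 if Queue >= -1 else 5  [with Queue=-1]  = -2
Goodput = -2·Drops - 2·Queue + 2·Retries  [with Drops=-2, Queue=-1, Retries=7]  = 20
Without intervention: Drops = -2 if Queue >= -1 else 5  [with Queue=-1]  = -2; Retries = 2·Drops - 4  [with Drops=-2]  = -8; Goodput = -2·Drops - 2·Queue + 2·Retries  [with Drops=-2, Queue=-1, Retries=-8]  = -10.
Change = 20 − (-10) = 30.

30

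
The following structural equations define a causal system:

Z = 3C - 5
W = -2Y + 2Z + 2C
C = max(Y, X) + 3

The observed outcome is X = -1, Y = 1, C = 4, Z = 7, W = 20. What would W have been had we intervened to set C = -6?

do(C=-6) replaces the equation C = max(Y, X) + 3 with the constant C = -6.
Z = 3C - 5  [with C=-6]  = -23
W = -2Y + 2Z + 2C  [with Y=1, Z=-23, C=-6]  = -60

-60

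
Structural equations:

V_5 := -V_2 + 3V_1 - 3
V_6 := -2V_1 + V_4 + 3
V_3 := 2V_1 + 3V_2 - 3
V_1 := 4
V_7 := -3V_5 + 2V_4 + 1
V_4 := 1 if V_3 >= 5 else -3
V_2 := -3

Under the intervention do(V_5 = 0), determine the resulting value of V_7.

-5

Under do(V_5=0), the mechanism V_5 := -V_2 + 3V_1 - 3 is discarded; V_5 is fixed at 0.
V_3 = 2V_1 + 3V_2 - 3  [with V_1=4, V_2=-3]  = -4
V_4 = 1 if V_3 >= 5 else -3  [with V_3=-4]  = -3
V_7 = -3V_5 + 2V_4 + 1  [with V_5=0, V_4=-3]  = -5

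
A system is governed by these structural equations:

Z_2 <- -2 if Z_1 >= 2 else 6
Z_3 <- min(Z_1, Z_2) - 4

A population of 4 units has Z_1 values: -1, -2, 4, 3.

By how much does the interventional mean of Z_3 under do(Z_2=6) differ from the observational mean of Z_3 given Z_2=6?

2.5

Under do(Z_2=6), Z_2's equation is replaced by Z_2=6 for every unit. Per-unit Z_3: -5, -6, 0, -1. Mean = -3.
Observing Z_2=6 restricts to units where Z_2's equation naturally yields 6: Z_1 ∈ {-1, -2}. In that subpopulation Z_3 = -5, -6, mean -5.5.
Difference = -3 − (-5.5) = 2.5.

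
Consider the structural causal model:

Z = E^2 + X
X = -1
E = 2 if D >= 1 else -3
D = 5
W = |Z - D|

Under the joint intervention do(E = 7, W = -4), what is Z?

48

The joint intervention fixes E = 7, W = -4, removing each variable's own equation.
Z = E^2 + X  [with E=7, X=-1]  = 48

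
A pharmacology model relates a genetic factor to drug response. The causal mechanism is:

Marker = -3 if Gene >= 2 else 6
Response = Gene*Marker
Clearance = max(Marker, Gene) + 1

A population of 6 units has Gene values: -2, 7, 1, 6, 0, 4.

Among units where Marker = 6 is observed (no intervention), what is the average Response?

-2

E[Response|Marker=6] averages over only the 3 units with Marker=6 (Gene = -2, 1, 0): Response = -12, 6, 0, mean -2.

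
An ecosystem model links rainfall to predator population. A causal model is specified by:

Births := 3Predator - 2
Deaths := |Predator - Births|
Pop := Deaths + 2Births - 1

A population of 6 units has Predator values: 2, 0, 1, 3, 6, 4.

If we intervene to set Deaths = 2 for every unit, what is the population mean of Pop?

13

Every unit gets Deaths=2 under the intervention. Pop values become 9, -3, 3, 15, 33, 21; E[Pop|do(Deaths=2)] = 13.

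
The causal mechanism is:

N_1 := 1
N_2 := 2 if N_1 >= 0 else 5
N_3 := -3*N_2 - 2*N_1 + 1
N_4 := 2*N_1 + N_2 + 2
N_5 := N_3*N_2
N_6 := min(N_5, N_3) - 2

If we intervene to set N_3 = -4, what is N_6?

-10

The intervention breaks the incoming arrows to N_3: N_3 := -3*N_2 - 2*N_1 + 1 no longer applies, and N_3 = -4.
N_2 = 2 if N_1 >= 0 else 5  [with N_1=1]  = 2
N_5 = N_3*N_2  [with N_3=-4, N_2=2]  = -8
N_6 = min(N_5, N_3) - 2  [with N_5=-8, N_3=-4]  = -10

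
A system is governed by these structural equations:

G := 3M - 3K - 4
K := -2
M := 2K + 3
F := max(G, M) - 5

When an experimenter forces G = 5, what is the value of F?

The intervention breaks the incoming arrows to G: G := 3M - 3K - 4 no longer applies, and G = 5.
M = 2K + 3  [with K=-2]  = -1
F = max(G, M) - 5  [with G=5, M=-1]  = 0

0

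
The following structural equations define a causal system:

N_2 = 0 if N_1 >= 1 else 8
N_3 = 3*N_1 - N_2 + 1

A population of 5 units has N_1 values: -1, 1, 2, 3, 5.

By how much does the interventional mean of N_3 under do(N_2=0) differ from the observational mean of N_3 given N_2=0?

-2.25

Under do(N_2=0), N_2's equation is replaced by N_2=0 for every unit. Per-unit N_3: -2, 4, 7, 10, 16. Mean = 7.
Observing N_2=0 restricts to units where N_2's equation naturally yields 0: N_1 ∈ {1, 2, 3, 5}. In that subpopulation N_3 = 4, 7, 10, 16, mean 9.25.
Difference = 7 − 9.25 = -2.25.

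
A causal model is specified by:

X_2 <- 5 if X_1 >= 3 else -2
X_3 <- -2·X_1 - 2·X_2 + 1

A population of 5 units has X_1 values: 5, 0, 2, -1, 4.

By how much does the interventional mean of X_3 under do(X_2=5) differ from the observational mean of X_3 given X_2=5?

The intervention sets X_2=5 in all 5 units regardless of X_1. Recomputing X_3 per unit gives -19, -9, -13, -7, -17; average -13.
E[X_3|X_2=5] averages over only the 2 units with X_2=5 (X_1 = 5, 4): X_3 = -19, -17, mean -18.
Difference = -13 − (-18) = 5.

5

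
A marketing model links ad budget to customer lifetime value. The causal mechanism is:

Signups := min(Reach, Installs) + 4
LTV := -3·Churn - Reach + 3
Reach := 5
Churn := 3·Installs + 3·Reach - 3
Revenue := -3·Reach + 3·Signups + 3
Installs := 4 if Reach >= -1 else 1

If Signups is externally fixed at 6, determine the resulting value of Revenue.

do(Signups=6) replaces the equation Signups := min(Reach, Installs) + 4 with the constant Signups = 6.
Revenue = -3·Reach + 3·Signups + 3  [with Reach=5, Signups=6]  = 6

6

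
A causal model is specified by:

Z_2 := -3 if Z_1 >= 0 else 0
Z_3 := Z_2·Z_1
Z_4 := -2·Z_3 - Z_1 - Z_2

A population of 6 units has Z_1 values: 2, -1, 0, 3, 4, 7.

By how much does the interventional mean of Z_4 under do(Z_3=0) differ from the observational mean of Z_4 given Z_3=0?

-2

Every unit gets Z_3=0 under the intervention. Z_4 values become 1, 1, 3, 0, -1, -4; E[Z_4|do(Z_3=0)] = 0.
Observing Z_3=0 restricts to units where Z_3's equation naturally yields 0: Z_1 ∈ {-1, 0}. In that subpopulation Z_4 = 1, 3, mean 2.
Difference = 0 − 2 = -2.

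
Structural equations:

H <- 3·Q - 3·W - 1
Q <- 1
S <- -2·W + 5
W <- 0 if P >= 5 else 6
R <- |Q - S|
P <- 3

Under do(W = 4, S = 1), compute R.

0

Setting W = 4, S = 1 by intervention discards those variables' equations.
R = |Q - S|  [with Q=1, S=1]  = 0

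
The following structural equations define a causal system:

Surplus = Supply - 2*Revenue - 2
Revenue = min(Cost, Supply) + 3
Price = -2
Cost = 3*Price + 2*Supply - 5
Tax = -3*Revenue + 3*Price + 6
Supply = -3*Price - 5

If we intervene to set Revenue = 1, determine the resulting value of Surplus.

-3

Under do(Revenue=1), the mechanism Revenue = min(Cost, Supply) + 3 is discarded; Revenue is fixed at 1.
Supply = -3*Price - 5  [with Price=-2]  = 1
Surplus = Supply - 2*Revenue - 2  [with Supply=1, Revenue=1]  = -3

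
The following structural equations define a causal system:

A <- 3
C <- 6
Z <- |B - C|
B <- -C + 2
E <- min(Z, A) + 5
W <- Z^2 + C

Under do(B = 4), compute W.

The intervention breaks the incoming arrows to B: B <- -C + 2 no longer applies, and B = 4.
Z = |B - C|  [with B=4, C=6]  = 2
W = Z^2 + C  [with Z=2, C=6]  = 10

10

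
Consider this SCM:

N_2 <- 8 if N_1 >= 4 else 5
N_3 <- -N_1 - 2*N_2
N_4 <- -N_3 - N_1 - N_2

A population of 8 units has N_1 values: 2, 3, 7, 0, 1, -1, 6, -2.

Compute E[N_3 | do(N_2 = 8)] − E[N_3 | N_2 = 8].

do(N_2=8) breaks N_2's dependence on N_1. With N_2=8 fixed, N_3 across the units is -18, -19, -23, -16, -17, -15, -22, -14, mean -18.
E[N_3|N_2=8] averages over only the 2 units with N_2=8 (N_1 = 7, 6): N_3 = -23, -22, mean -22.5.
Difference = -18 − (-22.5) = 4.5.

4.5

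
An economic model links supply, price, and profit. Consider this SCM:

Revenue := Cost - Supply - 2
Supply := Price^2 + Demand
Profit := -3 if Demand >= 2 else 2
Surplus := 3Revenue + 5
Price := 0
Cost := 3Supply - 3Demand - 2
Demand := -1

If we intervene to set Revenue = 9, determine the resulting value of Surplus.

Under do(Revenue=9), the mechanism Revenue := Cost - Supply - 2 is discarded; Revenue is fixed at 9.
Surplus = 3Revenue + 5  [with Revenue=9]  = 32

32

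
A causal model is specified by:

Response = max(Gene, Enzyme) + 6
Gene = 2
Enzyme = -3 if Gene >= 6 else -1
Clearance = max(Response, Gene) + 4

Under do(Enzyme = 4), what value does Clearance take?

14

Under do(Enzyme=4), the mechanism Enzyme = -3 if Gene >= 6 else -1 is discarded; Enzyme is fixed at 4.
Response = max(Gene, Enzyme) + 6  [with Gene=2, Enzyme=4]  = 10
Clearance = max(Response, Gene) + 4  [with Response=10, Gene=2]  = 14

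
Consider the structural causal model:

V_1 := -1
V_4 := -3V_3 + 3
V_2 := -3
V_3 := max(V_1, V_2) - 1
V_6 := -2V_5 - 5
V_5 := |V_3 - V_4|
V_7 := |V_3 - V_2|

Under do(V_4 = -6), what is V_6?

Under do(V_4=-6), the mechanism V_4 := -3V_3 + 3 is discarded; V_4 is fixed at -6.
V_3 = max(V_1, V_2) - 1  [with V_1=-1, V_2=-3]  = -2
V_5 = |V_3 - V_4|  [with V_3=-2, V_4=-6]  = 4
V_6 = -2V_5 - 5  [with V_5=4]  = -13

-13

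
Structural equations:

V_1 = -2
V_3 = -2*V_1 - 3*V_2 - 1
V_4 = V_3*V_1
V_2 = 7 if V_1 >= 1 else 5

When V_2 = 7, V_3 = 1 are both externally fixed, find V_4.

-2

Setting V_2 = 7, V_3 = 1 by intervention discards those variables' equations.
V_4 = V_3*V_1  [with V_3=1, V_1=-2]  = -2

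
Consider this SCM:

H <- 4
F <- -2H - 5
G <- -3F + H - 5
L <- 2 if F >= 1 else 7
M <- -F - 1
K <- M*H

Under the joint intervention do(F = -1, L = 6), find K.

0

The joint intervention fixes F = -1, L = 6, removing each variable's own equation.
M = -F - 1  [with F=-1]  = 0
K = M*H  [with M=0, H=4]  = 0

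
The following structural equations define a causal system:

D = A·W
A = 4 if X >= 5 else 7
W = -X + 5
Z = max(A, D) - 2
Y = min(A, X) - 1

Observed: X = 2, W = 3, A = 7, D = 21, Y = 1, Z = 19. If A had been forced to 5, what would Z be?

The intervention breaks the incoming arrows to A: A = 4 if X >= 5 else 7 no longer applies, and A = 5.
W = -X + 5  [with X=2]  = 3
D = A·W  [with A=5, W=3]  = 15
Z = max(A, D) - 2  [with A=5, D=15]  = 13

13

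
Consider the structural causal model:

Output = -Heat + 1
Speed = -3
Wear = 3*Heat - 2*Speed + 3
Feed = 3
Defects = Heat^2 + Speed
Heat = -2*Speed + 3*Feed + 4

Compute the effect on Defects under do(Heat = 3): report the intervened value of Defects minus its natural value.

do(Heat=3) replaces the equation Heat = -2*Speed + 3*Feed + 4 with the constant Heat = 3.
Defects = Heat^2 + Speed  [with Heat=3, Speed=-3]  = 6
Without intervention: Heat = -2*Speed + 3*Feed + 4  [with Speed=-3, Feed=3]  = 19; Defects = Heat^2 + Speed  [with Heat=19, Speed=-3]  = 358.
Change = 6 − 358 = -352.

-352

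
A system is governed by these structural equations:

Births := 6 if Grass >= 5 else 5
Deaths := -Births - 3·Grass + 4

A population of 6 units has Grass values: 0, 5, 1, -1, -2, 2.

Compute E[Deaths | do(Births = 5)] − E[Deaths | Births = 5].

-2.5

The intervention sets Births=5 in all 6 units regardless of Grass. Recomputing Deaths per unit gives -1, -16, -4, 2, 5, -7; average -3.5.
E[Deaths|Births=5] averages over only the 5 units with Births=5 (Grass = 0, 1, -1, -2, 2): Deaths = -1, -4, 2, 5, -7, mean -1.
Difference = -3.5 − (-1) = -2.5.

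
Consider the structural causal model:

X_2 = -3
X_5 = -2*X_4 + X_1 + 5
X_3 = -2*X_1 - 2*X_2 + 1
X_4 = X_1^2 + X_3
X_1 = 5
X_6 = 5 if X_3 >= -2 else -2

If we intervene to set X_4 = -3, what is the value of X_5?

16

Intervening sets X_4 = -3 and removes its equation (X_4 = X_1^2 + X_3).
X_5 = -2*X_4 + X_1 + 5  [with X_4=-3, X_1=5]  = 16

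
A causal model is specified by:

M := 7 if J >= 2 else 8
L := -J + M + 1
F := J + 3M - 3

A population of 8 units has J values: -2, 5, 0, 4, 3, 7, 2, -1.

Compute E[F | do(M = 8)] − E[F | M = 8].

Every unit gets M=8 under the intervention. F values become 19, 26, 21, 25, 24, 28, 23, 20; E[F|do(M=8)] = 23.25.
Conditioning on M=8 selects the 3 unit(s) with J ∈ {-2, 0, -1}. Their F values: 19, 21, 20. Mean = 20.
Difference = 23.25 − 20 = 3.25.

3.25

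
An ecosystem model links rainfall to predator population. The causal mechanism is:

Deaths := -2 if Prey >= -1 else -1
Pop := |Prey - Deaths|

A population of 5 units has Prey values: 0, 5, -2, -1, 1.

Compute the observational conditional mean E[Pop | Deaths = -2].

3.25

Observing Deaths=-2 restricts to units where Deaths's equation naturally yields -2: Prey ∈ {0, 5, -1, 1}. In that subpopulation Pop = 2, 7, 1, 3, mean 3.25.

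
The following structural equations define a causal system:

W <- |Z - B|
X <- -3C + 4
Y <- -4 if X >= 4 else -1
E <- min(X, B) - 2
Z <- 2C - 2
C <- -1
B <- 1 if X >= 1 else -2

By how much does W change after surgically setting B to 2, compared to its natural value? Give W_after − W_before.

1

The intervention breaks the incoming arrows to B: B <- 1 if X >= 1 else -2 no longer applies, and B = 2.
Z = 2C - 2  [with C=-1]  = -4
W = |Z - B|  [with Z=-4, B=2]  = 6
Without intervention: Z = 2C - 2  [with C=-1]  = -4; X = -3C + 4  [with C=-1]  = 7; B = 1 if X >= 1 else -2  [with X=7]  = 1; W = |Z - B|  [with Z=-4, B=1]  = 5.
Change = 6 − 5 = 1.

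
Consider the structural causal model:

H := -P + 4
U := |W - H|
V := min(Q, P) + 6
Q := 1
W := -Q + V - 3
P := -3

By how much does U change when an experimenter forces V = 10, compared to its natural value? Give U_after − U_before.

-7

The intervention breaks the incoming arrows to V: V := min(Q, P) + 6 no longer applies, and V = 10.
W = -Q + V - 3  [with Q=1, V=10]  = 6
H = -P + 4  [with P=-3]  = 7
U = |W - H|  [with W=6, H=7]  = 1
Without intervention: V = min(Q, P) + 6  [with Q=1, P=-3]  = 3; W = -Q + V - 3  [with Q=1, V=3]  = -1; H = -P + 4  [with P=-3]  = 7; U = |W - H|  [with W=-1, H=7]  = 8.
Change = 1 − 8 = -7.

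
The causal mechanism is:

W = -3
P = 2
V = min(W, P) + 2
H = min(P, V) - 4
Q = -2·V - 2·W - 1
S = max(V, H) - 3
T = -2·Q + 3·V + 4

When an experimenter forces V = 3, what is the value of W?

-3

Under do(V=3), the mechanism V = min(W, P) + 2 is discarded; V is fixed at 3.
W is not downstream of the intervention, so its value is determined by the original equations.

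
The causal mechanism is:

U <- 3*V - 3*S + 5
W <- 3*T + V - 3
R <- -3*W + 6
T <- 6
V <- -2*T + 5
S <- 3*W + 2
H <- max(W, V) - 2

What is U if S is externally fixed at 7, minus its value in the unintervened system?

Intervening sets S = 7 and removes its equation (S <- 3*W + 2).
V = -2*T + 5  [with T=6]  = -7
U = 3*V - 3*S + 5  [with V=-7, S=7]  = -37
Without intervention: V = -2*T + 5  [with T=6]  = -7; W = 3*T + V - 3  [with T=6, V=-7]  = 8; S = 3*W + 2  [with W=8]  = 26; U = 3*V - 3*S + 5  [with V=-7, S=26]  = -94.
Change = -37 − (-94) = 57.

57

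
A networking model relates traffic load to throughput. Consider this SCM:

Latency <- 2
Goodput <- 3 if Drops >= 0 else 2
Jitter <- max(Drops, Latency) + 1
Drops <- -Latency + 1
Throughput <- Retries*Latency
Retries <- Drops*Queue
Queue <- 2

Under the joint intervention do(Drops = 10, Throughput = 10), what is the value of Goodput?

3

Under do(Drops = 10, Throughput = 10), each intervened variable's structural equation is replaced by its fixed value.
Goodput = 3 if Drops >= 0 else 2  [with Drops=10]  = 3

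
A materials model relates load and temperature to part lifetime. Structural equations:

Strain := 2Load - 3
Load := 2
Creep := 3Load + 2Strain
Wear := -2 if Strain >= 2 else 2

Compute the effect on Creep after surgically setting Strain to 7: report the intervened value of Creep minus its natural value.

The intervention breaks the incoming arrows to Strain: Strain := 2Load - 3 no longer applies, and Strain = 7.
Creep = 3Load + 2Strain  [with Load=2, Strain=7]  = 20
Without intervention: Strain = 2Load - 3  [with Load=2]  = 1; Creep = 3Load + 2Strain  [with Load=2, Strain=1]  = 8.
Change = 20 − 8 = 12.

12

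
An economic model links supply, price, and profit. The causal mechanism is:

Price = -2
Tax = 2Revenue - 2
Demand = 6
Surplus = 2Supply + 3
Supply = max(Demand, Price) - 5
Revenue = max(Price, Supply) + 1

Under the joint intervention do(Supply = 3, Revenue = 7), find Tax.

Setting Supply = 3, Revenue = 7 by intervention discards those variables' equations.
Tax = 2Revenue - 2  [with Revenue=7]  = 12

12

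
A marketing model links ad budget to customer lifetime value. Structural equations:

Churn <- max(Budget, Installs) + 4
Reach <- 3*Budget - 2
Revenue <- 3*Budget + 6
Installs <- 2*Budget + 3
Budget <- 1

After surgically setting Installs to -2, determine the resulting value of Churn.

5

The intervention breaks the incoming arrows to Installs: Installs <- 2*Budget + 3 no longer applies, and Installs = -2.
Churn = max(Budget, Installs) + 4  [with Budget=1, Installs=-2]  = 5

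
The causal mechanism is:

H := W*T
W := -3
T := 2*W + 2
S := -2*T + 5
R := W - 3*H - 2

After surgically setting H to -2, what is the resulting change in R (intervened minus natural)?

The intervention breaks the incoming arrows to H: H := W*T no longer applies, and H = -2.
R = W - 3*H - 2  [with W=-3, H=-2]  = 1
Without intervention: T = 2*W + 2  [with W=-3]  = -4; H = W*T  [with W=-3, T=-4]  = 12; R = W - 3*H - 2  [with W=-3, H=12]  = -41.
Change = 1 − (-41) = 42.

42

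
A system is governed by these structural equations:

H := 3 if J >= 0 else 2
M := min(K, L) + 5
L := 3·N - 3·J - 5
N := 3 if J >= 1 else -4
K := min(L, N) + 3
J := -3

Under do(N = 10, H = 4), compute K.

13

Setting N = 10, H = 4 by intervention discards those variables' equations.
L = 3·N - 3·J - 5  [with N=10, J=-3]  = 34
K = min(L, N) + 3  [with L=34, N=10]  = 13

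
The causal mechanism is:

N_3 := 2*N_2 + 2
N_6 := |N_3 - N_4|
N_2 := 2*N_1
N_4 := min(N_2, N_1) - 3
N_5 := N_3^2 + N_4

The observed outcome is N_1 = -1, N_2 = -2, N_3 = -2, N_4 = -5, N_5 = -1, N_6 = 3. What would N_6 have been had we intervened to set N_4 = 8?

10

Under do(N_4=8), the mechanism N_4 := min(N_2, N_1) - 3 is discarded; N_4 is fixed at 8.
N_2 = 2*N_1  [with N_1=-1]  = -2
N_3 = 2*N_2 + 2  [with N_2=-2]  = -2
N_6 = |N_3 - N_4|  [with N_3=-2, N_4=8]  = 10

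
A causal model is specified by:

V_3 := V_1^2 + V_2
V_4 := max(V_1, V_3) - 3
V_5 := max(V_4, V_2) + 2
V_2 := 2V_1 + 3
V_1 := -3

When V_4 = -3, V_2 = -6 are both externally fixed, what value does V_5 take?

The joint intervention fixes V_4 = -3, V_2 = -6, removing each variable's own equation.
V_5 = max(V_4, V_2) + 2  [with V_4=-3, V_2=-6]  = -1

-1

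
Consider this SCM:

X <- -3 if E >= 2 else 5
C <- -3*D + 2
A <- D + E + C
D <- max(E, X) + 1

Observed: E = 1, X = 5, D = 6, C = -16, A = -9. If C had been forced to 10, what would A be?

17

Intervening sets C = 10 and removes its equation (C <- -3*D + 2).
X = -3 if E >= 2 else 5  [with E=1]  = 5
D = max(E, X) + 1  [with E=1, X=5]  = 6
A = D + E + C  [with D=6, E=1, C=10]  = 17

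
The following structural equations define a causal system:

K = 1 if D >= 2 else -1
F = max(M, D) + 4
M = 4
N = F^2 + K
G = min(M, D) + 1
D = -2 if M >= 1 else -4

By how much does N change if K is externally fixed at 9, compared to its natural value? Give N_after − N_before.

The intervention breaks the incoming arrows to K: K = 1 if D >= 2 else -1 no longer applies, and K = 9.
D = -2 if M >= 1 else -4  [with M=4]  = -2
F = max(M, D) + 4  [with M=4, D=-2]  = 8
N = F^2 + K  [with F=8, K=9]  = 73
Without intervention: D = -2 if M >= 1 else -4  [with M=4]  = -2; F = max(M, D) + 4  [with M=4, D=-2]  = 8; K = 1 if D >= 2 else -1  [with D=-2]  = -1; N = F^2 + K  [with F=8, K=-1]  = 63.
Change = 73 − 63 = 10.

10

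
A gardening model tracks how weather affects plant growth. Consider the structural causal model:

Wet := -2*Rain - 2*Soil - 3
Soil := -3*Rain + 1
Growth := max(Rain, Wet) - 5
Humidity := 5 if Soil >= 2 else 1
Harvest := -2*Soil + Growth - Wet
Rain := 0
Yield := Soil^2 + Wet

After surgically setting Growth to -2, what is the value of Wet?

Under do(Growth=-2), the mechanism Growth := max(Rain, Wet) - 5 is discarded; Growth is fixed at -2.
Since Wet is not a descendant of the intervened variable, it is unaffected.
Soil = -3*Rain + 1  [with Rain=0]  = 1
Wet = -2*Rain - 2*Soil - 3  [with Rain=0, Soil=1]  = -5

-5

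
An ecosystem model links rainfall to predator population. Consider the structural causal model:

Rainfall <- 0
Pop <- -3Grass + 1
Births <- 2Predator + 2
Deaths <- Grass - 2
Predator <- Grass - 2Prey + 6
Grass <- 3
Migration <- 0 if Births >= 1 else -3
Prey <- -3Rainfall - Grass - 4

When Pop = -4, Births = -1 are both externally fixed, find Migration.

-3

Under do(Pop = -4, Births = -1), each intervened variable's structural equation is replaced by its fixed value.
Migration = 0 if Births >= 1 else -3  [with Births=-1]  = -3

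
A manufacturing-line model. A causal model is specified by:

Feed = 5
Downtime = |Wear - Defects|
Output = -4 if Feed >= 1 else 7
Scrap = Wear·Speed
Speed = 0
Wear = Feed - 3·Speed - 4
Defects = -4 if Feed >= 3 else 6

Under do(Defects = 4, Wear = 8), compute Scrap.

0

The joint intervention fixes Defects = 4, Wear = 8, removing each variable's own equation.
Scrap = Wear·Speed  [with Wear=8, Speed=0]  = 0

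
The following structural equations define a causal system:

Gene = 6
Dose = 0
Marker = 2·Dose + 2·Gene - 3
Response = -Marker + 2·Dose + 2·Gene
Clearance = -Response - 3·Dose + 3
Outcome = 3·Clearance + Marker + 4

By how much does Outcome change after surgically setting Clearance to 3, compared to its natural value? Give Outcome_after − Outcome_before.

The intervention breaks the incoming arrows to Clearance: Clearance = -Response - 3·Dose + 3 no longer applies, and Clearance = 3.
Marker = 2·Dose + 2·Gene - 3  [with Dose=0, Gene=6]  = 9
Outcome = 3·Clearance + Marker + 4  [with Clearance=3, Marker=9]  = 22
Without intervention: Marker = 2·Dose + 2·Gene - 3  [with Dose=0, Gene=6]  = 9; Response = -Marker + 2·Dose + 2·Gene  [with Marker=9, Dose=0, Gene=6]  = 3; Clearance = -Response - 3·Dose + 3  [with Response=3, Dose=0]  = 0; Outcome = 3·Clearance + Marker + 4  [with Clearance=0, Marker=9]  = 13.
Change = 22 − 13 = 9.

9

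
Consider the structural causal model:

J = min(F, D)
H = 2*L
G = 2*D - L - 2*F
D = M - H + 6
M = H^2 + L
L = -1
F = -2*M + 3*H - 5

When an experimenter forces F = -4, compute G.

31

Under do(F=-4), the mechanism F = -2*M + 3*H - 5 is discarded; F is fixed at -4.
H = 2*L  [with L=-1]  = -2
M = H^2 + L  [with H=-2, L=-1]  = 3
D = M - H + 6  [with M=3, H=-2]  = 11
G = 2*D - L - 2*F  [with D=11, L=-1, F=-4]  = 31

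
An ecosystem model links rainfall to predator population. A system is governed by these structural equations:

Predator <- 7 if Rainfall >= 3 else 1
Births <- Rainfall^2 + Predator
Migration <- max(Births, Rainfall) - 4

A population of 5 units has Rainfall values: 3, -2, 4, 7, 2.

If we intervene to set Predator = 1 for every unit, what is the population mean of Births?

17.4

Under do(Predator=1), Predator's equation is replaced by Predator=1 for every unit. Per-unit Births: 10, 5, 17, 50, 5. Mean = 17.4.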